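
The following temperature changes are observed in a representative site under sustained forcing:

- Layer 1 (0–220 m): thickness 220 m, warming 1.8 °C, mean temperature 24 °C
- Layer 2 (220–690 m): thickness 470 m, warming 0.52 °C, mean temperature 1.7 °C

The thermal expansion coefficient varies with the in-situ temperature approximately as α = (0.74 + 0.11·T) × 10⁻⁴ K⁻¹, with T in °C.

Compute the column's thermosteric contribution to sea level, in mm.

Layer 1: α = (0.74 + 0.11×24)×10⁻⁴ = 3.38×10⁻⁴ K⁻¹
Layer 2: α = (0.74 + 0.11×1.7)×10⁻⁴ = 0.927×10⁻⁴ K⁻¹
Layer 1: 1.8 × 3.38×10⁻⁴ × 220 = 0.133848 m
Layer 2: 0.927×10⁻⁴ × 0.52 × 470 = 0.02265588 m
Δh = 0.133848 + 0.02265588 = 0.15650388 m

160 mm of thermosteric rise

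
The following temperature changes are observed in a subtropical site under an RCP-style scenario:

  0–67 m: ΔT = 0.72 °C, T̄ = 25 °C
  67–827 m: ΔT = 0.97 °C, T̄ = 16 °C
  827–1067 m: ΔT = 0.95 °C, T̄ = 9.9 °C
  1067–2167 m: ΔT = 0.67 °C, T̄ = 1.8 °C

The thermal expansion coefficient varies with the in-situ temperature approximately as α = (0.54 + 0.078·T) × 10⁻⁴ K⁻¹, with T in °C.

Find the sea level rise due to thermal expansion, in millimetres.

Δh ≈ 220 mm

Layer 1: α = (0.54 + 0.078×25)×10⁻⁴ = 2.49×10⁻⁴ K⁻¹
Layer 2: α = (0.54 + 0.078×16)×10⁻⁴ = 1.788×10⁻⁴ K⁻¹
Layer 3: α = (0.54 + 0.078×9.9)×10⁻⁴ = 1.3122×10⁻⁴ K⁻¹
Layer 4: α = (0.54 + 0.078×1.8)×10⁻⁴ = 0.6804×10⁻⁴ K⁻¹
0.72 × 67 × 2.49×10⁻⁴ = 0.01201176 m
67–827 m: 760 × 1.788×10⁻⁴ × 0.97 = 0.13181136 m
827–1067 m: 240 × 0.95 × 1.3122×10⁻⁴ = 0.02991816 m
Layer 4: 0.67 × 1100 × 0.6804×10⁻⁴ = 0.05014548 m
Δh = 0.01201176 + 0.13181136 + 0.02991816 + 0.05014548 = 0.22388676 m ≈ 220 mm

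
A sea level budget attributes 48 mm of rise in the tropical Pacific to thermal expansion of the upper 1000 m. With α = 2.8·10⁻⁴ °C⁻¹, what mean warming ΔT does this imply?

ΔT ≈ 0.171 K

ΔT = Δh/(αH) = 0.048 / (2.8×10⁻⁴ × 1000) ≈ 0.1714 K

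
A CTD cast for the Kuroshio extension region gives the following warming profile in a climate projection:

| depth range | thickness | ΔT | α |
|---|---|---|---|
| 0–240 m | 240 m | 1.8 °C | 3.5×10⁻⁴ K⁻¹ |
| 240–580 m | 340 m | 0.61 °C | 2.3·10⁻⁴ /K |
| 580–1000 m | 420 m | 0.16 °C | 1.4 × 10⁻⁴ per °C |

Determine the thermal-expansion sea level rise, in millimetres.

Layer 1: 240 × 1.8 × 3.5×10⁻⁴ = 0.15120 m
0.61 × 2.3×10⁻⁴ × 340 = 0.047702 m
580–1000 m: 0.16 × 420 × 1.4×10⁻⁴ = 0.009408 m
Δh = 0.15120 + 0.047702 + 0.009408 = 0.20831 m

about 208 mm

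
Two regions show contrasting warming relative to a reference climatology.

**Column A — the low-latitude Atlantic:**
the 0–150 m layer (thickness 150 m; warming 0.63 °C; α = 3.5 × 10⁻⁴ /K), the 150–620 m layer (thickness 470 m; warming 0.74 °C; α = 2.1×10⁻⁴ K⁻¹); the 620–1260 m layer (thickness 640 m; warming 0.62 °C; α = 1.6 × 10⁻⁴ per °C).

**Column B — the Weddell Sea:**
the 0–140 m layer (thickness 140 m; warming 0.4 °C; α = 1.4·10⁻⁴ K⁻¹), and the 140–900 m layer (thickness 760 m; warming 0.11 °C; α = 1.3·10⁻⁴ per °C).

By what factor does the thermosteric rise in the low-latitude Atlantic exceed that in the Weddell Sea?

≈ 9.1×

A Layer 1: 3.5×10⁻⁴ × 150 × 0.63 = 0.033075 m
A 150–620 m: 470 × 0.74 × 2.1×10⁻⁴ = 0.073038 m
A 0.62 × 640 × 1.6×10⁻⁴ = 0.063488 m
A total: 0.169601 m
B Layer 1: 1.4×10⁻⁴ × 140 × 0.4 = 0.00784 m
B Layer 2: 1.3×10⁻⁴ × 0.11 × 760 = 0.010868 m
B total: 0.018708 m
Ratio: 0.169601 / 0.018708 ≈ 9.066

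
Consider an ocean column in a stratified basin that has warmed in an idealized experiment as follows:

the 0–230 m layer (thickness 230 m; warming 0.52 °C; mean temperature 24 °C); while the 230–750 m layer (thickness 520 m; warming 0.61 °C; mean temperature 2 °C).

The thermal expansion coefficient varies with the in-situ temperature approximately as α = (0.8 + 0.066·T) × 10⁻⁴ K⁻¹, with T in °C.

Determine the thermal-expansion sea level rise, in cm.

5.8 cm of thermosteric rise

Layer 1: α = (0.8 + 0.066×24)×10⁻⁴ = 2.384×10⁻⁴ K⁻¹
Layer 2: α = (0.8 + 0.066×2)×10⁻⁴ = 0.932×10⁻⁴ K⁻¹
230 × 0.52 × 2.384×10⁻⁴ = 0.02851264 m
Layer 2: 0.932×10⁻⁴ × 0.61 × 520 = 0.02956304 m
Δh = 0.02851264 + 0.02956304 = 0.05807568 m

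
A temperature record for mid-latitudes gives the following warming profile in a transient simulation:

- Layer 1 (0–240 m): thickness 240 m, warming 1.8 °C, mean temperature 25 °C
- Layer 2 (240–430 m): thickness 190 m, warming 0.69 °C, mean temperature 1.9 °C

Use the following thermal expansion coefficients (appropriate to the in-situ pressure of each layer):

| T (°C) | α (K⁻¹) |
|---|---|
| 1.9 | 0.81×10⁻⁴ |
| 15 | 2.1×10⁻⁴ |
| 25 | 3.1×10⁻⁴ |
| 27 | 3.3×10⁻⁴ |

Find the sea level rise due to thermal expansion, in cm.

14 cm

Layer 1 at 25 °C → α = 3.1×10⁻⁴ K⁻¹
Layer 2 at 1.9 °C → α = 0.81×10⁻⁴ K⁻¹
Layer 1: 240 × 1.8 × 3.1×10⁻⁴ = 0.13392 m
240–430 m: 190 × 0.81×10⁻⁴ × 0.69 = 0.0106191 m
Δh = 0.13392 + 0.0106191 = 0.1445391 m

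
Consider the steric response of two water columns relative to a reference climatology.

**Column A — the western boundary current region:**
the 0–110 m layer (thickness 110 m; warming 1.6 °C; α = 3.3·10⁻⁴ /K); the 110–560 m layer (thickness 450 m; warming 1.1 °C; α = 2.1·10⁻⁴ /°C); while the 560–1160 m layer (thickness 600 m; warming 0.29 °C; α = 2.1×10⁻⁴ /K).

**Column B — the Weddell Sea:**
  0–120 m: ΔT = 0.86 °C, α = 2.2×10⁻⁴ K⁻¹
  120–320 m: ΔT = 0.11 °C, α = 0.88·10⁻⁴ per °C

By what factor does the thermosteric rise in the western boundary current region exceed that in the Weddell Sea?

A 0–110 m: 3.3×10⁻⁴ × 110 × 1.6 = 0.05808 m
A 1.1 × 2.1×10⁻⁴ × 450 = 0.10395 m
A 600 × 0.29 × 2.1×10⁻⁴ = 0.03654 m
A total: 0.19857 m
B 0–120 m: 2.2×10⁻⁴ × 120 × 0.86 = 0.022704 m
B 120–320 m: 0.88×10⁻⁴ × 0.11 × 200 = 0.001936 m
B total: 0.02464 m
Ratio: 0.19857 / 0.02464 ≈ 8.059

a factor of 8.1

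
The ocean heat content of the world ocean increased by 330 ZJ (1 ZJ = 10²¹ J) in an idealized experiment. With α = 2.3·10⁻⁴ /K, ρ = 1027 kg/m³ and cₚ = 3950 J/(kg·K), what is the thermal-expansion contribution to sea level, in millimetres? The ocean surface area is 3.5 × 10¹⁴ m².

Δh = 53.5 mm

Per unit area: Q = 330×10²¹ / (3.5×10¹⁴) ≈ 9.429×10⁸ J/m²
Δh = αQ/(ρcₚ) = 2.3×10⁻⁴ × 9.429×10⁸ / (1027 × 3950) ≈ 0.05346 m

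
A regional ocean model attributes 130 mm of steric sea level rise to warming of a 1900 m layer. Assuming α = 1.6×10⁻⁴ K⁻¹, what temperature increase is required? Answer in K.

about 0.43 K

ΔT = Δh/(αH) = 0.13 / (1.6×10⁻⁴ × 1900) ≈ 0.4276 K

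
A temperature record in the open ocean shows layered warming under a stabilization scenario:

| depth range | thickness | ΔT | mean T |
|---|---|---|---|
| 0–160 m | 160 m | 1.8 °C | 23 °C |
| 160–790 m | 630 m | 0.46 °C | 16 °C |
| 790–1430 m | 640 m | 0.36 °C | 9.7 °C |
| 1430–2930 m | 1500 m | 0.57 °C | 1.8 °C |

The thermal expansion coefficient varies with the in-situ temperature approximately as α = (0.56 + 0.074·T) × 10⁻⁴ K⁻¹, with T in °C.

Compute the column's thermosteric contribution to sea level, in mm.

Layer 1: α = (0.56 + 0.074×23)×10⁻⁴ = 2.262×10⁻⁴ K⁻¹
Layer 2: α = (0.56 + 0.074×16)×10⁻⁴ = 1.744×10⁻⁴ K⁻¹
Layer 3: α = (0.56 + 0.074×9.7)×10⁻⁴ = 1.2778×10⁻⁴ K⁻¹
Layer 4: α = (0.56 + 0.074×1.8)×10⁻⁴ = 0.6932×10⁻⁴ K⁻¹
Layer 1: 1.8 × 160 × 2.262×10⁻⁴ = 0.0651456 m
Layer 2: 0.46 × 630 × 1.744×10⁻⁴ = 0.05054112 m
0.36 × 640 × 1.2778×10⁻⁴ = 0.029440512 m
Layer 4: 0.6932×10⁻⁴ × 0.57 × 1500 = 0.0592686 m
Δh = 0.0651456 + 0.05054112 + 0.029440512 + 0.0592686 = 0.204395832 m ≈ 200 mm

about 200 mm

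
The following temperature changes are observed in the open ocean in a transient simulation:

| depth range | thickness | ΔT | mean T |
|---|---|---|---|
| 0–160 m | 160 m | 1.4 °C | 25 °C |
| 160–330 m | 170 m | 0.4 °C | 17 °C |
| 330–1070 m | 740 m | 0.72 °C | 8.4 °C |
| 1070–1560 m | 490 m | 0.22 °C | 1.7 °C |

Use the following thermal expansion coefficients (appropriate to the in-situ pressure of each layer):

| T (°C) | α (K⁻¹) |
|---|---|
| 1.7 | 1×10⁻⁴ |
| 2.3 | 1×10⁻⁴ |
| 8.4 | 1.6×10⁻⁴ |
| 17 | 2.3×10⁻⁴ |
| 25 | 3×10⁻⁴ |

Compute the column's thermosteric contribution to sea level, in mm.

Layer 1 at 25 °C → α = 3×10⁻⁴ K⁻¹
Layer 2 at 17 °C → α = 2.3×10⁻⁴ K⁻¹
Layer 3 at 8.4 °C → α = 1.6×10⁻⁴ K⁻¹
Layer 4 at 1.7 °C → α = 1×10⁻⁴ K⁻¹
Layer 1: 160 × 3×10⁻⁴ × 1.4 = 0.06720 m
160–330 m: 170 × 0.4 × 2.3×10⁻⁴ = 0.01564 m
330–1070 m: 1.6×10⁻⁴ × 0.72 × 740 = 0.085248 m
1070–1560 m: 490 × 0.22 × 1×10⁻⁴ = 0.01078 m
Δh = 0.06720 + 0.01564 + 0.085248 + 0.01078 = 0.178868 m ≈ 180 mm

Δh ≈ 180 mm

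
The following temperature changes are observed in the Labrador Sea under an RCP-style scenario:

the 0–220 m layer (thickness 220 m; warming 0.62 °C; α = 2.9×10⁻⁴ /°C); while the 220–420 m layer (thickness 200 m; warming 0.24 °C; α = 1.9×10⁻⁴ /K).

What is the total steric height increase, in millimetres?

49 mm of thermosteric rise

Layer 1: 2.9×10⁻⁴ × 0.62 × 220 = 0.039556 m
Layer 2: 0.24 × 1.9×10⁻⁴ × 200 = 0.00912 m
Δh = 0.039556 + 0.00912 = 0.048676 m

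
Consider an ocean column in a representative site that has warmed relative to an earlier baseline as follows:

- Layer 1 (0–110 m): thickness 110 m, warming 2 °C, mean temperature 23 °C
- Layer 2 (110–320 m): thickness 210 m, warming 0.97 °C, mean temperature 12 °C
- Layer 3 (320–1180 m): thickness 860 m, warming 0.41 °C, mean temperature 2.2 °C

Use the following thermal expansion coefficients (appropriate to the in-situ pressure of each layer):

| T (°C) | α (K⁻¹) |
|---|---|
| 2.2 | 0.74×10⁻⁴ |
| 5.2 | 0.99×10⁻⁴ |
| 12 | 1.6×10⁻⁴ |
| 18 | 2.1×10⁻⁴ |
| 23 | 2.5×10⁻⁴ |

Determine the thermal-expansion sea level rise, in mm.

about 114 mm

Layer 1 at 23 °C → α = 2.5×10⁻⁴ K⁻¹
Layer 2 at 12 °C → α = 1.6×10⁻⁴ K⁻¹
Layer 3 at 2.2 °C → α = 0.74×10⁻⁴ K⁻¹
0–110 m: 2 × 2.5×10⁻⁴ × 110 = 0.05500 m
Layer 2: 0.97 × 210 × 1.6×10⁻⁴ = 0.032592 m
860 × 0.74×10⁻⁴ × 0.41 = 0.0260924 m
Δh = 0.05500 + 0.032592 + 0.0260924 = 0.1136844 m ≈ 114 mm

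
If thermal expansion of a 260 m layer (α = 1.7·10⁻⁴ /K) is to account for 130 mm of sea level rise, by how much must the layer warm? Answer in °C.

ΔT = Δh/(αH) = 0.13 / (1.7×10⁻⁴ × 260) ≈ 2.941 °C

about 2.94 °C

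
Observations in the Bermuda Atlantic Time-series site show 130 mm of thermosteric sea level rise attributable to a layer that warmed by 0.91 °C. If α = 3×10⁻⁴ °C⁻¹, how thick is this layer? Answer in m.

about 480 m

H = Δh/(αΔT) = 0.13 / (3×10⁻⁴ × 0.91) ≈ 476.2 m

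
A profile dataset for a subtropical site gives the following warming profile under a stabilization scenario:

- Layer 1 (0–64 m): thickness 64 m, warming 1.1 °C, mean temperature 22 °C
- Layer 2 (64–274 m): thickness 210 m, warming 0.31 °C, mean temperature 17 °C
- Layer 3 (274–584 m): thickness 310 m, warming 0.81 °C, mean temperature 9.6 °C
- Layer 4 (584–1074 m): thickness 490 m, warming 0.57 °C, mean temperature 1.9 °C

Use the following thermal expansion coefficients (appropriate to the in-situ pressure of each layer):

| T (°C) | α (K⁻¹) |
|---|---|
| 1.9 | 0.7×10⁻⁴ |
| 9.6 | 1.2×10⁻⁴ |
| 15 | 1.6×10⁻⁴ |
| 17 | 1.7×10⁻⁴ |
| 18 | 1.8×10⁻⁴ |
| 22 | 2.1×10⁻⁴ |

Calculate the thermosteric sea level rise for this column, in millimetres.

76 mm of thermosteric rise

Layer 1 at 22 °C → α = 2.1×10⁻⁴ K⁻¹
Layer 2 at 17 °C → α = 1.7×10⁻⁴ K⁻¹
Layer 3 at 9.6 °C → α = 1.2×10⁻⁴ K⁻¹
Layer 4 at 1.9 °C → α = 0.7×10⁻⁴ K⁻¹
0–64 m: 1.1 × 64 × 2.1×10⁻⁴ = 0.014784 m
64–274 m: 1.7×10⁻⁴ × 0.31 × 210 = 0.011067 m
274–584 m: 1.2×10⁻⁴ × 0.81 × 310 = 0.030132 m
584–1074 m: 0.57 × 490 × 0.7×10⁻⁴ = 0.019551 m
Δh = 0.014784 + 0.011067 + 0.030132 + 0.019551 = 0.075534 m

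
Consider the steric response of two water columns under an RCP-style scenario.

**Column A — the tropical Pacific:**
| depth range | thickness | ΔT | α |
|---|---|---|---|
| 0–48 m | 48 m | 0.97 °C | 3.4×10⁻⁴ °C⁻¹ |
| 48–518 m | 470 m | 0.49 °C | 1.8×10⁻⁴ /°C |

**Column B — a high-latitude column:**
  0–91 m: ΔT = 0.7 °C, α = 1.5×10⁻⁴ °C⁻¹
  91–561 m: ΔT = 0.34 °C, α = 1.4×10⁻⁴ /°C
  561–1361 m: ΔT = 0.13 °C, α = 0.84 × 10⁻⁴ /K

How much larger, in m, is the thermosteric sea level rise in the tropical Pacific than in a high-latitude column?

0.0166 m larger

A 0–48 m: 0.97 × 48 × 3.4×10⁻⁴ = 0.0158304 m
A 470 × 0.49 × 1.8×10⁻⁴ = 0.041454 m
A total: 0.0572844 m
B 0–91 m: 91 × 0.7 × 1.5×10⁻⁴ = 0.009555 m
B 1.4×10⁻⁴ × 0.34 × 470 = 0.022372 m
B 800 × 0.13 × 0.84×10⁻⁴ = 0.008736 m
B total: 0.040663 m
Difference: 0.0572844 − 0.040663 = 0.0166214 m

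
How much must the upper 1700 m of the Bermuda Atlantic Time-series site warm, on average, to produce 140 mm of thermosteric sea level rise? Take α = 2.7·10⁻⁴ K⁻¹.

about 0.31 K

ΔT = Δh/(αH) = 0.14 / (2.7×10⁻⁴ × 1700) ≈ 0.3050 K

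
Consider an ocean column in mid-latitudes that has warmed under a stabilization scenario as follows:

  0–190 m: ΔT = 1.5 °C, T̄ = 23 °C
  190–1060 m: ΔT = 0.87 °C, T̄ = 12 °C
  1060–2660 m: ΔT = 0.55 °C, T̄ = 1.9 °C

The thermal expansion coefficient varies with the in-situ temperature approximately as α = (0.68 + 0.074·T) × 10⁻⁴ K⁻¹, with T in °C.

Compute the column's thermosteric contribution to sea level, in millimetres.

Layer 1: α = (0.68 + 0.074×23)×10⁻⁴ = 2.382×10⁻⁴ K⁻¹
Layer 2: α = (0.68 + 0.074×12)×10⁻⁴ = 1.568×10⁻⁴ K⁻¹
Layer 3: α = (0.68 + 0.074×1.9)×10⁻⁴ = 0.8206×10⁻⁴ K⁻¹
0–190 m: 2.382×10⁻⁴ × 190 × 1.5 = 0.067887 m
Layer 2: 1.568×10⁻⁴ × 870 × 0.87 = 0.11868192 m
0.8206×10⁻⁴ × 1600 × 0.55 = 0.0722128 m
Δh = 0.067887 + 0.11868192 + 0.0722128 = 0.25878172 m ≈ 259 mm

259 mm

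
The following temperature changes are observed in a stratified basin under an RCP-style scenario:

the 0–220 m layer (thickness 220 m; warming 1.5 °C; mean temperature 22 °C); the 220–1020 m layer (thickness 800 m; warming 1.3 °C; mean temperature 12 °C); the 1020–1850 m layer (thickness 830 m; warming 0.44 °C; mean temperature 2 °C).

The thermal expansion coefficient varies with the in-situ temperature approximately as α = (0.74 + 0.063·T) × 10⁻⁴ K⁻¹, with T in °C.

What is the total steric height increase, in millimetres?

Layer 1: α = (0.74 + 0.063×22)×10⁻⁴ = 2.126×10⁻⁴ K⁻¹
Layer 2: α = (0.74 + 0.063×12)×10⁻⁴ = 1.496×10⁻⁴ K⁻¹
Layer 3: α = (0.74 + 0.063×2)×10⁻⁴ = 0.866×10⁻⁴ K⁻¹
1.5 × 2.126×10⁻⁴ × 220 = 0.070158 m
220–1020 m: 1.3 × 800 × 1.496×10⁻⁴ = 0.155584 m
1020–1850 m: 0.866×10⁻⁴ × 0.44 × 830 = 0.03162632 m
Δh = 0.070158 + 0.155584 + 0.03162632 = 0.25736832 m

257 mm of thermosteric rise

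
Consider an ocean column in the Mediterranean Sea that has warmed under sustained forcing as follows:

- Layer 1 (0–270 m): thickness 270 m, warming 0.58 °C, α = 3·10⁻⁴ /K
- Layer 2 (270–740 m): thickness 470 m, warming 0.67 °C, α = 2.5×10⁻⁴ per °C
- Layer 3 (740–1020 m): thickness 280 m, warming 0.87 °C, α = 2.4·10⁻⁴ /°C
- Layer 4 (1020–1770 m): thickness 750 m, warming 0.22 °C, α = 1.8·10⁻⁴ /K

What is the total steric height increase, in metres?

0.214 m of thermosteric rise

0.58 × 270 × 3×10⁻⁴ = 0.04698 m
Layer 2: 0.67 × 470 × 2.5×10⁻⁴ = 0.078725 m
740–1020 m: 280 × 0.87 × 2.4×10⁻⁴ = 0.058464 m
0.22 × 750 × 1.8×10⁻⁴ = 0.02970 m
Δh = 0.04698 + 0.078725 + 0.058464 + 0.02970 = 0.213869 m ≈ 0.214 m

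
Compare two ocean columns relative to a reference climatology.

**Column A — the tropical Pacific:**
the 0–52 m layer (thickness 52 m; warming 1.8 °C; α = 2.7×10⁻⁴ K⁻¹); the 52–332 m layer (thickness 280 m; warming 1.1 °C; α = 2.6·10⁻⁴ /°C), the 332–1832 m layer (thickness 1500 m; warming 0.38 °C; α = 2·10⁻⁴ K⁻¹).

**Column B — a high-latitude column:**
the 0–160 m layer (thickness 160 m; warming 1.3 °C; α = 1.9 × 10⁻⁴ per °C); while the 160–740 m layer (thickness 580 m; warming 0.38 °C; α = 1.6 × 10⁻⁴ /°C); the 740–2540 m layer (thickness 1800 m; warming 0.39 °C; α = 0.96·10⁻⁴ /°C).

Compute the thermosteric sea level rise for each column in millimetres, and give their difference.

Δh_A ≈ 220 mm, Δh_B ≈ 140 mm; difference ≈ 77 mm

A 2.7×10⁻⁴ × 52 × 1.8 = 0.025272 m
A Layer 2: 1.1 × 2.6×10⁻⁴ × 280 = 0.08008 m
A Layer 3: 2×10⁻⁴ × 0.38 × 1500 = 0.11400 m
A total: 0.219352 m
B Layer 1: 160 × 1.3 × 1.9×10⁻⁴ = 0.03952 m
B Layer 2: 1.6×10⁻⁴ × 0.38 × 580 = 0.035264 m
B 740–2540 m: 1800 × 0.39 × 0.96×10⁻⁴ = 0.067392 m
B total: 0.142176 m
Difference: 0.219352 − 0.142176 = 0.077176 m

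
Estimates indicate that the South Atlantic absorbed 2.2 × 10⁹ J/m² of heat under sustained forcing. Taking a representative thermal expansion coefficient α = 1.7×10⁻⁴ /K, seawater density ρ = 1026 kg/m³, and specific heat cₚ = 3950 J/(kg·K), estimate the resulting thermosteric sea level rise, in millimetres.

Δh ≈ 92 mm

Δh = αQ/(ρcₚ) = 1.7×10⁻⁴ × 2.2×10⁹ / (1026 × 3950) ≈ 0.092284 m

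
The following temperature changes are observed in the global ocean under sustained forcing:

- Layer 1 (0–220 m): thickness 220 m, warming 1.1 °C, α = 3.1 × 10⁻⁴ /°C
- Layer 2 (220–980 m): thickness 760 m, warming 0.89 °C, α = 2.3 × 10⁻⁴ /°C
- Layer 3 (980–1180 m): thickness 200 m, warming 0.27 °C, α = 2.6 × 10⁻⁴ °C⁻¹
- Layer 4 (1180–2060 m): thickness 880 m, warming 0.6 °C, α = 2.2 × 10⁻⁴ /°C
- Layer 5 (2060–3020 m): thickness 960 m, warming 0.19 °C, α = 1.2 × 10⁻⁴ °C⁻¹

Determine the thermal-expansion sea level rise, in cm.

Layer 1: 3.1×10⁻⁴ × 220 × 1.1 = 0.07502 m
0.89 × 2.3×10⁻⁴ × 760 = 0.155572 m
980–1180 m: 2.6×10⁻⁴ × 0.27 × 200 = 0.01404 m
880 × 2.2×10⁻⁴ × 0.6 = 0.11616 m
Layer 5: 1.2×10⁻⁴ × 0.19 × 960 = 0.021888 m
Δh = 0.07502 + 0.155572 + 0.01404 + 0.11616 + 0.021888 = 0.38268 m

38.3 cm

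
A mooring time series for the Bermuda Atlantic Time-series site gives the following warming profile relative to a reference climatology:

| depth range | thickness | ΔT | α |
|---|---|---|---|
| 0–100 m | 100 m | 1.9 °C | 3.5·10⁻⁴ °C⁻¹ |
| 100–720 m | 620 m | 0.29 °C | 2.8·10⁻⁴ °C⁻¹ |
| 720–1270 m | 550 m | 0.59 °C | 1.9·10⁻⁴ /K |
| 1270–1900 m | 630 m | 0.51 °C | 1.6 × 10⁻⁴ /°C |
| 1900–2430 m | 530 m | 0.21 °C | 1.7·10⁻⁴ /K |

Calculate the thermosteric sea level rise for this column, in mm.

249 mm of thermosteric rise

0–100 m: 1.9 × 3.5×10⁻⁴ × 100 = 0.06650 m
Layer 2: 620 × 0.29 × 2.8×10⁻⁴ = 0.050344 m
720–1270 m: 0.59 × 550 × 1.9×10⁻⁴ = 0.061655 m
Layer 4: 1.6×10⁻⁴ × 0.51 × 630 = 0.051408 m
1900–2430 m: 530 × 0.21 × 1.7×10⁻⁴ = 0.018921 m
Δh = 0.06650 + 0.050344 + 0.061655 + 0.051408 + 0.018921 = 0.248828 m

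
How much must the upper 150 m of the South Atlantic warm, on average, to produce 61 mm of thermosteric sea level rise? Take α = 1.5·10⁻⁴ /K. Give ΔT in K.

about 2.7 K

ΔT = Δh/(αH) = 0.061 / (1.5×10⁻⁴ × 150) ≈ 2.711 K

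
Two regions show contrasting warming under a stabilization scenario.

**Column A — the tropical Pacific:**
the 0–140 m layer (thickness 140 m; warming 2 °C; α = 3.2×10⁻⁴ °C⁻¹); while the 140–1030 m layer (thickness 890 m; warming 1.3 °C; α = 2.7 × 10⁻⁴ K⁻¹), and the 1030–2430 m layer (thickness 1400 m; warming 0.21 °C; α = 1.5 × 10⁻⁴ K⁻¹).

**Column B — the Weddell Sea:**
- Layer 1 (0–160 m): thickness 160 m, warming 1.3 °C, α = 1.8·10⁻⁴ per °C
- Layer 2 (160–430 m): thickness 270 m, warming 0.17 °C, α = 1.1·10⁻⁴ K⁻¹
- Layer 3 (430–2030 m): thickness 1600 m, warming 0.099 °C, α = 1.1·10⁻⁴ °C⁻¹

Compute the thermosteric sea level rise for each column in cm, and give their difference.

A: 44.6 cm; B: 5.99 cm; difference 38.6 cm

A 3.2×10⁻⁴ × 2 × 140 = 0.08960 m
A 2.7×10⁻⁴ × 1.3 × 890 = 0.31239 m
A 1030–2430 m: 0.21 × 1400 × 1.5×10⁻⁴ = 0.04410 m
A total: 0.44609 m
B 160 × 1.8×10⁻⁴ × 1.3 = 0.03744 m
B Layer 2: 0.17 × 1.1×10⁻⁴ × 270 = 0.005049 m
B Layer 3: 1600 × 1.1×10⁻⁴ × 0.099 = 0.017424 m
B total: 0.059913 m
Difference: 0.44609 − 0.059913 = 0.386177 m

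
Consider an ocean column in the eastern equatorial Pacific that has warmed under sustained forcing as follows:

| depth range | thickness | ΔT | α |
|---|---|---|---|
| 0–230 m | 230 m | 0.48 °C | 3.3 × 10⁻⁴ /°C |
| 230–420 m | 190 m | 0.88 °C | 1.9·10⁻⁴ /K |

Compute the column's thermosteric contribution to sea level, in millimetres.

Layer 1: 0.48 × 230 × 3.3×10⁻⁴ = 0.036432 m
Layer 2: 190 × 1.9×10⁻⁴ × 0.88 = 0.031768 m
Δh = 0.036432 + 0.031768 = 0.06820 m

Δh = 68.2 mm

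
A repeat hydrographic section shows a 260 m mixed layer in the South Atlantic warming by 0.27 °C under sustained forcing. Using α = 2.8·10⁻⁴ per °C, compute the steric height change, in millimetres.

about 19.7 mm

Δh = αΔT·H = 2.8×10⁻⁴ × 0.27 × 260 = 0.019656 m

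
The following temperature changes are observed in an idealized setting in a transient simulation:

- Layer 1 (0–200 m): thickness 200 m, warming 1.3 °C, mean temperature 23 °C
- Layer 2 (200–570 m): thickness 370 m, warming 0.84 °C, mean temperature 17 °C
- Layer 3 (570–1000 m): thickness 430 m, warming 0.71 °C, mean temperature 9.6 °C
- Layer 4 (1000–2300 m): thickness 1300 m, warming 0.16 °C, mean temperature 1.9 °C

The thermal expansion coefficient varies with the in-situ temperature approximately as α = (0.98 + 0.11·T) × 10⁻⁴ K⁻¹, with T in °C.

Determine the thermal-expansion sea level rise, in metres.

Layer 1: α = (0.98 + 0.11×23)×10⁻⁴ = 3.51×10⁻⁴ K⁻¹
Layer 2: α = (0.98 + 0.11×17)×10⁻⁴ = 2.85×10⁻⁴ K⁻¹
Layer 3: α = (0.98 + 0.11×9.6)×10⁻⁴ = 2.036×10⁻⁴ K⁻¹
Layer 4: α = (0.98 + 0.11×1.9)×10⁻⁴ = 1.189×10⁻⁴ K⁻¹
0–200 m: 1.3 × 3.51×10⁻⁴ × 200 = 0.09126 m
Layer 2: 0.84 × 370 × 2.85×10⁻⁴ = 0.088578 m
2.036×10⁻⁴ × 0.71 × 430 = 0.06215908 m
1000–2300 m: 1.189×10⁻⁴ × 0.16 × 1300 = 0.0247312 m
Δh = 0.09126 + 0.088578 + 0.06215908 + 0.0247312 = 0.26672828 m

Δh = 0.267 m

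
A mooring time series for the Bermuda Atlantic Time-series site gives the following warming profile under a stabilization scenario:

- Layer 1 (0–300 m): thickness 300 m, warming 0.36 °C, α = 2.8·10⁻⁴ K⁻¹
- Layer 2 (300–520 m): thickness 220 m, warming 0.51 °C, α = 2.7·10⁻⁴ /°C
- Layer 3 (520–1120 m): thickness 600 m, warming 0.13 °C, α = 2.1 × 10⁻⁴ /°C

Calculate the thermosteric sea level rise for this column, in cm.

Layer 1: 2.8×10⁻⁴ × 300 × 0.36 = 0.03024 m
0.51 × 220 × 2.7×10⁻⁴ = 0.030294 m
520–1120 m: 600 × 0.13 × 2.1×10⁻⁴ = 0.01638 m
Δh = 0.03024 + 0.030294 + 0.01638 = 0.076914 m

Δh = 7.7 cm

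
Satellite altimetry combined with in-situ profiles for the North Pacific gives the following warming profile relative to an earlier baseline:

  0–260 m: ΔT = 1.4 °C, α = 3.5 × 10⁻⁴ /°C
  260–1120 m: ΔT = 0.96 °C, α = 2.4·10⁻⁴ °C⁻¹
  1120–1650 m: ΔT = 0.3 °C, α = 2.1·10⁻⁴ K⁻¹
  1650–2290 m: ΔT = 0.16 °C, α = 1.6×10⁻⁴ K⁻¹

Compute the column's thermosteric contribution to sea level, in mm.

375 mm

0–260 m: 1.4 × 260 × 3.5×10⁻⁴ = 0.12740 m
260–1120 m: 2.4×10⁻⁴ × 860 × 0.96 = 0.198144 m
1120–1650 m: 530 × 2.1×10⁻⁴ × 0.3 = 0.03339 m
1650–2290 m: 640 × 1.6×10⁻⁴ × 0.16 = 0.016384 m
Δh = 0.12740 + 0.198144 + 0.03339 + 0.016384 = 0.375318 m ≈ 375 mm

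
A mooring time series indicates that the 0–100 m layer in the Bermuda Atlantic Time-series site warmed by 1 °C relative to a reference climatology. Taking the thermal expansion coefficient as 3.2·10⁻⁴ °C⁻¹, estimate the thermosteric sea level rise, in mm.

Δh = αΔT·H = 3.2×10⁻⁴ × 1 × 100 = 0.03200 m

Δh = 32.0 mm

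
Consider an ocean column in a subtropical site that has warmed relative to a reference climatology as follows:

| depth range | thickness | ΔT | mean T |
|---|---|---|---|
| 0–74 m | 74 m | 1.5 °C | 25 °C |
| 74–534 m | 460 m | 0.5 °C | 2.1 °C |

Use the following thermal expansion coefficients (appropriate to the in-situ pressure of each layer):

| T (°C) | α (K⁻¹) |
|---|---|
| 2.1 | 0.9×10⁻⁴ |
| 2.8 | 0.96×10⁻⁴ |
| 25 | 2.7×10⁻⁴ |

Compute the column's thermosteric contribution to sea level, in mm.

Layer 1 at 25 °C → α = 2.7×10⁻⁴ K⁻¹
Layer 2 at 2.1 °C → α = 0.9×10⁻⁴ K⁻¹
0–74 m: 2.7×10⁻⁴ × 1.5 × 74 = 0.02997 m
74–534 m: 460 × 0.9×10⁻⁴ × 0.5 = 0.02070 m
Δh = 0.02997 + 0.02070 = 0.05067 m ≈ 50.7 mm

Δh ≈ 50.7 mm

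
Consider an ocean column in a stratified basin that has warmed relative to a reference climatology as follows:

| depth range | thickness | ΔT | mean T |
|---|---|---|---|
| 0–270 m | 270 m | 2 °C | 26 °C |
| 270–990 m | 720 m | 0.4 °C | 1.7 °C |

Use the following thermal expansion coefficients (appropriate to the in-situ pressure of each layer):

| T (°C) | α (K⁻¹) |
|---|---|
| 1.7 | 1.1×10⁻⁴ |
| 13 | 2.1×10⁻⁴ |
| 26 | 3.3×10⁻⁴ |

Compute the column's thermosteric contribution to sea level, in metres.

0.21 m

Layer 1 at 26 °C → α = 3.3×10⁻⁴ K⁻¹
Layer 2 at 1.7 °C → α = 1.1×10⁻⁴ K⁻¹
Layer 1: 270 × 2 × 3.3×10⁻⁴ = 0.17820 m
270–990 m: 720 × 1.1×10⁻⁴ × 0.4 = 0.03168 m
Δh = 0.17820 + 0.03168 = 0.20988 m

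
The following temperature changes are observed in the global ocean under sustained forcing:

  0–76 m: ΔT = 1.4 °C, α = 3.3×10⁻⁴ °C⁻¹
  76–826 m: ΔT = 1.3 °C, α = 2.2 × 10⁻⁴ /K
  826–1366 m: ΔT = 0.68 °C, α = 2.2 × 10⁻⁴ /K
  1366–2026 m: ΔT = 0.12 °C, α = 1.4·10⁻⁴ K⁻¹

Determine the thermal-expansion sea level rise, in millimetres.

0–76 m: 1.4 × 76 × 3.3×10⁻⁴ = 0.035112 m
76–826 m: 1.3 × 750 × 2.2×10⁻⁴ = 0.21450 m
2.2×10⁻⁴ × 0.68 × 540 = 0.080784 m
Layer 4: 0.12 × 1.4×10⁻⁴ × 660 = 0.011088 m
Δh = 0.035112 + 0.21450 + 0.080784 + 0.011088 = 0.341484 m

Δh ≈ 340 mm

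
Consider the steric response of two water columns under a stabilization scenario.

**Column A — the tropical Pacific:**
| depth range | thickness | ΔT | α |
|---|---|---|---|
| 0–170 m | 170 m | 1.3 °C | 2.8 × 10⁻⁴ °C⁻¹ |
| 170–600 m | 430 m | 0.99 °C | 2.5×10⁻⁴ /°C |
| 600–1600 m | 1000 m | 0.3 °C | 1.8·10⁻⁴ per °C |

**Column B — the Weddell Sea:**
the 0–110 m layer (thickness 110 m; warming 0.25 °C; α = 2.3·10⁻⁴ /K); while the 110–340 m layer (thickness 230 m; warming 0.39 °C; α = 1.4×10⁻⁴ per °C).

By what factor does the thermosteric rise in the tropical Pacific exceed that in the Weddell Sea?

a factor of 12

A 170 × 1.3 × 2.8×10⁻⁴ = 0.06188 m
A Layer 2: 430 × 0.99 × 2.5×10⁻⁴ = 0.106425 m
A 0.3 × 1000 × 1.8×10⁻⁴ = 0.05400 m
A total: 0.222305 m
B Layer 1: 0.25 × 2.3×10⁻⁴ × 110 = 0.006325 m
B 110–340 m: 230 × 1.4×10⁻⁴ × 0.39 = 0.012558 m
B total: 0.018883 m
Ratio: 0.222305 / 0.018883 ≈ 11.77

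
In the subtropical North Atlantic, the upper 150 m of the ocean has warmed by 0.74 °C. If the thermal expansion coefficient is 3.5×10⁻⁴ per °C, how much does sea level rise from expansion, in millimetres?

Δh ≈ 38.9 mm

Δh = αΔT·H = 3.5×10⁻⁴ × 0.74 × 150 = 0.03885 m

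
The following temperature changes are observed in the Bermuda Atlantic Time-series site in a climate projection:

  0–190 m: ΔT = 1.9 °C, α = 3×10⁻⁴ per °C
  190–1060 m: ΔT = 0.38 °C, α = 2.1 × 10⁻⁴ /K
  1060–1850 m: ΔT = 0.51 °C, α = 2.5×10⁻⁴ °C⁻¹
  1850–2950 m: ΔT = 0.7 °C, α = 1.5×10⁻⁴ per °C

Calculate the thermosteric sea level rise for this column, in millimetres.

0–190 m: 1.9 × 3×10⁻⁴ × 190 = 0.10830 m
0.38 × 870 × 2.1×10⁻⁴ = 0.069426 m
790 × 2.5×10⁻⁴ × 0.51 = 0.100725 m
Layer 4: 0.7 × 1.5×10⁻⁴ × 1100 = 0.11550 m
Δh = 0.10830 + 0.069426 + 0.100725 + 0.11550 = 0.393951 m ≈ 394 mm

Δh = 394 mm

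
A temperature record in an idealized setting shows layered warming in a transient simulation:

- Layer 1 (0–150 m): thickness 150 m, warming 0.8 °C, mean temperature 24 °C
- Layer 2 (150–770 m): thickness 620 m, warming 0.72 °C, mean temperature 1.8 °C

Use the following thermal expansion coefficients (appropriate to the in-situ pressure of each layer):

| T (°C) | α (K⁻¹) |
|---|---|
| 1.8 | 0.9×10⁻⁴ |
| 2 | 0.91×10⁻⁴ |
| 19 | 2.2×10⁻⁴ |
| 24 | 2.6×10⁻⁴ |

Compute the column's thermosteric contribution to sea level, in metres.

0.0714 m of thermosteric rise

Layer 1 at 24 °C → α = 2.6×10⁻⁴ K⁻¹
Layer 2 at 1.8 °C → α = 0.9×10⁻⁴ K⁻¹
Layer 1: 0.8 × 150 × 2.6×10⁻⁴ = 0.03120 m
150–770 m: 0.72 × 0.9×10⁻⁴ × 620 = 0.040176 m
Δh = 0.03120 + 0.040176 = 0.071376 m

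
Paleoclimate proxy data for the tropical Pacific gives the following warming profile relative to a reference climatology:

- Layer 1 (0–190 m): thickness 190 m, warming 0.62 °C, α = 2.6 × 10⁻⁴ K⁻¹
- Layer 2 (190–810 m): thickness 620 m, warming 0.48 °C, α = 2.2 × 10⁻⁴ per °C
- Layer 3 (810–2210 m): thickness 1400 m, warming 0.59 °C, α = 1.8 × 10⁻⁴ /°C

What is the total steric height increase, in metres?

about 0.245 m

2.6×10⁻⁴ × 190 × 0.62 = 0.030628 m
Layer 2: 0.48 × 620 × 2.2×10⁻⁴ = 0.065472 m
1400 × 0.59 × 1.8×10⁻⁴ = 0.14868 m
Δh = 0.030628 + 0.065472 + 0.14868 = 0.24478 m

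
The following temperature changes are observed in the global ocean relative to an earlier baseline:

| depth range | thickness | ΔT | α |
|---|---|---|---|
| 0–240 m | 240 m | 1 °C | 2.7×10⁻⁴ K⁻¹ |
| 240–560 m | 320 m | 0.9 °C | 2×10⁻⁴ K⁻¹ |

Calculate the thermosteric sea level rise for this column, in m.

Δh = 0.122 m

Layer 1: 2.7×10⁻⁴ × 1 × 240 = 0.06480 m
Layer 2: 320 × 2×10⁻⁴ × 0.9 = 0.05760 m
Δh = 0.06480 + 0.05760 = 0.12240 m ≈ 0.122 m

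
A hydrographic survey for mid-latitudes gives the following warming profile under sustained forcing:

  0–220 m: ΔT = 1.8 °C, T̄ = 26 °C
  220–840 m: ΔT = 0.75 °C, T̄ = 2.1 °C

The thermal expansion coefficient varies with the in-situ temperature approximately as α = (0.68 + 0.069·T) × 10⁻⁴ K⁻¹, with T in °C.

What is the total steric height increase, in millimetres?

about 136 mm

Layer 1: α = (0.68 + 0.069×26)×10⁻⁴ = 2.474×10⁻⁴ K⁻¹
Layer 2: α = (0.68 + 0.069×2.1)×10⁻⁴ = 0.8249×10⁻⁴ K⁻¹
0–220 m: 2.474×10⁻⁴ × 1.8 × 220 = 0.0979704 m
Layer 2: 0.75 × 620 × 0.8249×10⁻⁴ = 0.03835785 m
Δh = 0.0979704 + 0.03835785 = 0.13632825 m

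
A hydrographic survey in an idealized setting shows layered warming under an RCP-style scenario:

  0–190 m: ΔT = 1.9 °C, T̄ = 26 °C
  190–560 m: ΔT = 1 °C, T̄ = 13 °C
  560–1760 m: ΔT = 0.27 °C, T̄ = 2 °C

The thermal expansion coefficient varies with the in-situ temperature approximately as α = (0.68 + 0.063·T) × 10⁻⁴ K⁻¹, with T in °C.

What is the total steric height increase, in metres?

0.17 m of thermosteric rise

Layer 1: α = (0.68 + 0.063×26)×10⁻⁴ = 2.318×10⁻⁴ K⁻¹
Layer 2: α = (0.68 + 0.063×13)×10⁻⁴ = 1.499×10⁻⁴ K⁻¹
Layer 3: α = (0.68 + 0.063×2)×10⁻⁴ = 0.806×10⁻⁴ K⁻¹
0–190 m: 1.9 × 2.318×10⁻⁴ × 190 = 0.0836798 m
Layer 2: 1 × 1.499×10⁻⁴ × 370 = 0.055463 m
560–1760 m: 0.806×10⁻⁴ × 0.27 × 1200 = 0.0261144 m
Δh = 0.0836798 + 0.055463 + 0.0261144 = 0.1652572 m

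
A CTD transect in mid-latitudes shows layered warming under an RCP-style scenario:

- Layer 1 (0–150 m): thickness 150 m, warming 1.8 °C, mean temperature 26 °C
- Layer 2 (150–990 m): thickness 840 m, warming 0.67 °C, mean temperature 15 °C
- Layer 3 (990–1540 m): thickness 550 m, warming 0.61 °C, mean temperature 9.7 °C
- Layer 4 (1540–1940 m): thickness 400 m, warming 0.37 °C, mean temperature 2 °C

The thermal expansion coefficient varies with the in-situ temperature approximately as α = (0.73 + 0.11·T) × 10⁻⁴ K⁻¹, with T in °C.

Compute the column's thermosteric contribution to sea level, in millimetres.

Layer 1: α = (0.73 + 0.11×26)×10⁻⁴ = 3.59×10⁻⁴ K⁻¹
Layer 2: α = (0.73 + 0.11×15)×10⁻⁴ = 2.38×10⁻⁴ K⁻¹
Layer 3: α = (0.73 + 0.11×9.7)×10⁻⁴ = 1.797×10⁻⁴ K⁻¹
Layer 4: α = (0.73 + 0.11×2)×10⁻⁴ = 0.95×10⁻⁴ K⁻¹
0–150 m: 1.8 × 150 × 3.59×10⁻⁴ = 0.09693 m
Layer 2: 840 × 0.67 × 2.38×10⁻⁴ = 0.1339464 m
990–1540 m: 550 × 1.797×10⁻⁴ × 0.61 = 0.06028935 m
1540–1940 m: 0.37 × 400 × 0.95×10⁻⁴ = 0.01406 m
Δh = 0.09693 + 0.1339464 + 0.06028935 + 0.01406 = 0.30522575 m ≈ 310 mm

Δh ≈ 310 mm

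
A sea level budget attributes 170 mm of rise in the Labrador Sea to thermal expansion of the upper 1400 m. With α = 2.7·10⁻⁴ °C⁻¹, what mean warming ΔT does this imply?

ΔT = Δh/(αH) = 0.17 / (2.7×10⁻⁴ × 1400) ≈ 0.4497 K

ΔT ≈ 0.450 K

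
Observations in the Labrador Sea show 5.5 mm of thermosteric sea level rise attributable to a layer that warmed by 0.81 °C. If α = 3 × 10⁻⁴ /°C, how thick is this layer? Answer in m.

H = Δh/(αΔT) = 0.0055 / (3×10⁻⁴ × 0.81) ≈ 22.63 m

22.6 m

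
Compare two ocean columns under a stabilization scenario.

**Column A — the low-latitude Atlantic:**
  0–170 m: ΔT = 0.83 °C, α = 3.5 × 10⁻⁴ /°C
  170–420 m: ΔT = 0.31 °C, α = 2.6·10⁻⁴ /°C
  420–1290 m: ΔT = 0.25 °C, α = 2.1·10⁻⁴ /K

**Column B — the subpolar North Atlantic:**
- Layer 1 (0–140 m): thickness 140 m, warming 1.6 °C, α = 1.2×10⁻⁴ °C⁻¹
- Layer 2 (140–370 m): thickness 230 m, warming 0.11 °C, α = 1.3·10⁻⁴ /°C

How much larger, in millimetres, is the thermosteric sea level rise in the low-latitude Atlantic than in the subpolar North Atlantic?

Δh_A − Δh_B ≈ 85 mm

A 0–170 m: 0.83 × 170 × 3.5×10⁻⁴ = 0.049385 m
A 250 × 0.31 × 2.6×10⁻⁴ = 0.02015 m
A Layer 3: 870 × 2.1×10⁻⁴ × 0.25 = 0.045675 m
A total: 0.11521 m
B 140 × 1.6 × 1.2×10⁻⁴ = 0.02688 m
B Layer 2: 0.11 × 230 × 1.3×10⁻⁴ = 0.003289 m
B total: 0.030169 m
Difference: 0.11521 − 0.030169 = 0.085041 m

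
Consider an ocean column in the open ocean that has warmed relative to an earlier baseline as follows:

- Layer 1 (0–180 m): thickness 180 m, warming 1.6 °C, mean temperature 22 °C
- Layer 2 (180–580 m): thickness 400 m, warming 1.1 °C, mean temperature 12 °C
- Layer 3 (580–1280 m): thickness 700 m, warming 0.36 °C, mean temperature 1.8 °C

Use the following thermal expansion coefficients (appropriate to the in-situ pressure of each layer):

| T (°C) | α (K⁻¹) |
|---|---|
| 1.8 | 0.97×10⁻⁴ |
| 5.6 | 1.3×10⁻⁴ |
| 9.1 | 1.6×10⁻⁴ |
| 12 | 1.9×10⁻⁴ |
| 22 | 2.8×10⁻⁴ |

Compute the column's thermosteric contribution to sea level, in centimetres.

Layer 1 at 22 °C → α = 2.8×10⁻⁴ K⁻¹
Layer 2 at 12 °C → α = 1.9×10⁻⁴ K⁻¹
Layer 3 at 1.8 °C → α = 0.97×10⁻⁴ K⁻¹
Layer 1: 2.8×10⁻⁴ × 180 × 1.6 = 0.08064 m
Layer 2: 1.9×10⁻⁴ × 1.1 × 400 = 0.08360 m
Layer 3: 700 × 0.36 × 0.97×10⁻⁴ = 0.024444 m
Δh = 0.08064 + 0.08360 + 0.024444 = 0.188684 m ≈ 18.9 cm

18.9 cm of thermosteric rise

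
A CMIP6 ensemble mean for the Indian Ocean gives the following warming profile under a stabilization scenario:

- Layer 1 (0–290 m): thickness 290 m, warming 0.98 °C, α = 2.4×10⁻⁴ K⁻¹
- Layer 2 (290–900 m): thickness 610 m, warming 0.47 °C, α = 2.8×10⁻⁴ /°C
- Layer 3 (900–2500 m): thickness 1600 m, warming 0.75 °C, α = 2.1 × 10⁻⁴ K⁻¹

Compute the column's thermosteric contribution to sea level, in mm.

400 mm

Layer 1: 2.4×10⁻⁴ × 0.98 × 290 = 0.068208 m
Layer 2: 2.8×10⁻⁴ × 610 × 0.47 = 0.080276 m
Layer 3: 0.75 × 2.1×10⁻⁴ × 1600 = 0.25200 m
Δh = 0.068208 + 0.080276 + 0.25200 = 0.400484 m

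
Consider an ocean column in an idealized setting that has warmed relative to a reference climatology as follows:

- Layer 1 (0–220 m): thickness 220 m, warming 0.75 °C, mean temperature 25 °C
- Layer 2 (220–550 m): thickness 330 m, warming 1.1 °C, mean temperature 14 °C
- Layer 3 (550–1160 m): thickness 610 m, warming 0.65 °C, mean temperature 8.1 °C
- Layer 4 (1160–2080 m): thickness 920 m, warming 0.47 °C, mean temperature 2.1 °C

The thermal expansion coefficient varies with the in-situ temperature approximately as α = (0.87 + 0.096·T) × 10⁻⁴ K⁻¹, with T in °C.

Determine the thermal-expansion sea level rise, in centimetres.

Layer 1: α = (0.87 + 0.096×25)×10⁻⁴ = 3.27×10⁻⁴ K⁻¹
Layer 2: α = (0.87 + 0.096×14)×10⁻⁴ = 2.214×10⁻⁴ K⁻¹
Layer 3: α = (0.87 + 0.096×8.1)×10⁻⁴ = 1.6476×10⁻⁴ K⁻¹
Layer 4: α = (0.87 + 0.096×2.1)×10⁻⁴ = 1.0716×10⁻⁴ K⁻¹
Layer 1: 220 × 0.75 × 3.27×10⁻⁴ = 0.053955 m
2.214×10⁻⁴ × 1.1 × 330 = 0.0803682 m
610 × 1.6476×10⁻⁴ × 0.65 = 0.06532734 m
0.47 × 1.0716×10⁻⁴ × 920 = 0.046335984 m
Δh = 0.053955 + 0.0803682 + 0.06532734 + 0.046335984 = 0.245986524 m

Δh = 24.6 cm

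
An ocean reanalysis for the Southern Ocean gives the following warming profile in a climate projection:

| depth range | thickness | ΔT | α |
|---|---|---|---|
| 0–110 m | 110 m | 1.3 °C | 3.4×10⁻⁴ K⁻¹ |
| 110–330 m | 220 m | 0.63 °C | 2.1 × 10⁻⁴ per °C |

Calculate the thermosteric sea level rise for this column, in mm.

0–110 m: 110 × 3.4×10⁻⁴ × 1.3 = 0.04862 m
110–330 m: 2.1×10⁻⁴ × 0.63 × 220 = 0.029106 m
Δh = 0.04862 + 0.029106 = 0.077726 m

77.7 mm of thermosteric rise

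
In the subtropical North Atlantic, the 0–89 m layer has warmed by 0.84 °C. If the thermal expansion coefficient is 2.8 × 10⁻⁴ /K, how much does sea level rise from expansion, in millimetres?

Δh = αΔT·H = 2.8×10⁻⁴ × 0.84 × 89 = 0.0209328 m

Δh ≈ 20.9 mm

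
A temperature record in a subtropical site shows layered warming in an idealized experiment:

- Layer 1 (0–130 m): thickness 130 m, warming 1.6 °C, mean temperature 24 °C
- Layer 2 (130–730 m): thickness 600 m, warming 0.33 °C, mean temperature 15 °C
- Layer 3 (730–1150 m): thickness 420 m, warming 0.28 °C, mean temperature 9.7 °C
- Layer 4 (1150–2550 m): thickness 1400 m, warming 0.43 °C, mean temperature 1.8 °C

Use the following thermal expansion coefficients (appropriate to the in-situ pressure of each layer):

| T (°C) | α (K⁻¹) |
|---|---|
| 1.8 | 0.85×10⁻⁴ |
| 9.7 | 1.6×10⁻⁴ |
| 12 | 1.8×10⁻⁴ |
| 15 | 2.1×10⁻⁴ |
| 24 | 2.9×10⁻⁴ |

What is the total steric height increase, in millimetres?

Layer 1 at 24 °C → α = 2.9×10⁻⁴ K⁻¹
Layer 2 at 15 °C → α = 2.1×10⁻⁴ K⁻¹
Layer 3 at 9.7 °C → α = 1.6×10⁻⁴ K⁻¹
Layer 4 at 1.8 °C → α = 0.85×10⁻⁴ K⁻¹
2.9×10⁻⁴ × 130 × 1.6 = 0.06032 m
Layer 2: 600 × 0.33 × 2.1×10⁻⁴ = 0.04158 m
0.28 × 420 × 1.6×10⁻⁴ = 0.018816 m
1150–2550 m: 0.85×10⁻⁴ × 0.43 × 1400 = 0.05117 m
Δh = 0.06032 + 0.04158 + 0.018816 + 0.05117 = 0.171886 m

Δh = 170 mm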